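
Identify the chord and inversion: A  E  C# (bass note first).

Reducing to letter names: A, E, C#. These stack in thirds as A–C#–E — an A major triad.
The lowest note is A, the root of the chord, so this is root position (figured bass 5/3).

A major, root position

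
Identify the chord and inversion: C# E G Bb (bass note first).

C# diminished seventh, root position

The distinct note names are C#, E, G, Bb. Stacked in thirds they read C#–E–G–Bb, which is a diminished seventh chord on C#.
With the root (C#) in the bass, the chord is in root position (figured bass 7).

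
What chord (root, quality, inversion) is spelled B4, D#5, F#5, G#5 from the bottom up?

G# minor seventh, first inversion

The pitch classes B, D#, F#, G# arrange in thirds as G#–B–D#–F#: a G# minor seventh chord.
With the third (B) in the bass, the chord is in first inversion (figured bass 6/5).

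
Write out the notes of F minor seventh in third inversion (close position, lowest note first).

Eb, F, Ab, C

F minor seventh is F–Ab–C–Eb. Third inversion puts the seventh (Eb) in the bass, with the remaining tones above: Eb, F, Ab, C.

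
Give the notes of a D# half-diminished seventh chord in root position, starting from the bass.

Spelling D# half-diminished seventh: D#–F#–A–C#. In root position the root is bass, giving D#, F#, A, C# from the bottom.

D#, F#, A, C#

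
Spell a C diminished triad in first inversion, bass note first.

Eb, Gb, C

Spelling C diminished: C–Eb–Gb. In first inversion the third is bass, giving Eb, Gb, C from the bottom.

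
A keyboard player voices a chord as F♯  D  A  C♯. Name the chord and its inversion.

D major seventh, first inversion

Reducing to letter names: F#, D, A, C#. These stack in thirds as D–F#–A–C# — a D major seventh chord.
F# is the third of D major seventh; third in the bass means first inversion (figured bass 6/5).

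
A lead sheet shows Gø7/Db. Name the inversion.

Gø7/Db means G half-diminished seventh with Db in the bass. Db is the fifth of G half-diminished seventh (G–Bb–Db–F), so this is second inversion.

second inversion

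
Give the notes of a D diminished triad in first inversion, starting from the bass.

D diminished is D–F–Ab. First inversion puts the third (F) in the bass, with the remaining tones above: F, Ab, D.

F, Ab, D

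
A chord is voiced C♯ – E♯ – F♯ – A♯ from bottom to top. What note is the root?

F#

C#, E#, F#, A# are the tones of an F# major seventh chord (F#–A#–C#–E#), making F# the root.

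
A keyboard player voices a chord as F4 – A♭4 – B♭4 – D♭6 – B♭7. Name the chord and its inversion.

Bb minor seventh, second inversion

The distinct note names are F, Ab, Bb, Db. Stacked in thirds they read Bb–Db–F–Ab, which is a minor seventh chord on Bb.
The lowest note is F, the fifth of the chord, so this is second inversion (figured bass 4/3).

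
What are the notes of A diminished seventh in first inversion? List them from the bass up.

C, Eb, Gb, A

Spelling A diminished seventh: A–C–Eb–Gb. In first inversion the third is bass, giving C, Eb, Gb, A from the bottom.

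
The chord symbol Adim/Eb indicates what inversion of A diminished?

Adim/Eb means A diminished with Eb in the bass. Eb is the fifth of A diminished (A–C–Eb), so this is second inversion.

second inversion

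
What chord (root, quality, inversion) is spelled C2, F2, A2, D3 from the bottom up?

D minor seventh, third inversion

The pitch classes C, F, A, D arrange in thirds as D–F–A–C: a D minor seventh chord.
With the seventh (C) in the bass, the chord is in third inversion (figured bass 4/2).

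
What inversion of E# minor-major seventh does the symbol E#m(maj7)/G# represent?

first inversion

E#m(maj7)/G# means E# minor-major seventh with G# in the bass. G# is the third of E# minor-major seventh (E#–G#–B#–D##), so this is first inversion.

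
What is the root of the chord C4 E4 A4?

Reordering C, E, A into stacked thirds gives A–C–E; the bottom of that stack, A, is the root.

A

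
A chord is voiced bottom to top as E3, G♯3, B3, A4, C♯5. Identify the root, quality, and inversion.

A major ninth, second inversion

Reducing to letter names: E, G#, B, A, C#. These stack in thirds as A–C#–E–G#–B — an A major ninth chord.
E is the fifth of A major ninth; fifth in the bass means second inversion.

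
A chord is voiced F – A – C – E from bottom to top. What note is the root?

F, A, C, E are the tones of an F major seventh chord (F–A–C–E), making F the root.

F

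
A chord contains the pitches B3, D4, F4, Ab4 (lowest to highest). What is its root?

B

The distinct letter names are B, D, F, Ab. Arranged as a stack of thirds they read B–D–F–Ab, so B is the root (a B diminished seventh chord).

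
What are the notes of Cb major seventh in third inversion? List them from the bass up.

Spelling Cb major seventh: Cb–Eb–Gb–Bb. In third inversion the seventh is bass, giving Bb, Cb, Eb, Gb from the bottom.

Bb, Cb, Eb, Gb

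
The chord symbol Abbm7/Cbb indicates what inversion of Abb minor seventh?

Abbm7/Cbb means Abb minor seventh with Cbb in the bass. Cbb is the third of Abb minor seventh (Abb–Cbb–Ebb–Gbb), so this is first inversion.

first inversion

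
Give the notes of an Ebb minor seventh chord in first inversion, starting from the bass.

The chord tones are Ebb–Gbb–Bbb–Dbb. With the third (Gbb) lowest for first inversion: Gbb, Bbb, Dbb, Ebb.

Gbb, Bbb, Dbb, Ebb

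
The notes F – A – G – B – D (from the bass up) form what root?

F, A, G, B, D are the tones of a G dominant ninth chord (G–B–D–F–A), making G the root.

G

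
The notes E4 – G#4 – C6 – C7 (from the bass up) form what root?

E, G#, C are the tones of a C augmented triad (C–E–G#), making C the root.

C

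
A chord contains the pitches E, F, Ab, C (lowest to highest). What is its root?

F

E, F, Ab, C are the tones of an F minor-major seventh chord (F–Ab–C–E), making F the root.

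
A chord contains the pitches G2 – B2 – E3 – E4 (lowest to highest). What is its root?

E

Reordering G, B, E into stacked thirds gives E–G–B; the bottom of that stack, E, is the root.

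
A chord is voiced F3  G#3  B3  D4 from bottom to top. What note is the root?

Reordering F, G#, B, D into stacked thirds gives G#–B–D–F; the bottom of that stack, G#, is the root.

G#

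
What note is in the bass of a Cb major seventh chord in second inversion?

Gb

In second inversion the fifth is lowest. For Cb major seventh (Cb–Eb–Gb–Bb) that is Gb.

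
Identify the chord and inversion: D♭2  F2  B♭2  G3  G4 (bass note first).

G half-diminished seventh, second inversion

The pitch classes Db, F, Bb, G arrange in thirds as G–Bb–Db–F: a G half-diminished seventh chord.
With the fifth (Db) in the bass, the chord is in second inversion (figured bass 4/3).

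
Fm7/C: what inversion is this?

Fm7/C means F minor seventh with C in the bass. C is the fifth of F minor seventh (F–Ab–C–Eb), so this is second inversion.

second inversion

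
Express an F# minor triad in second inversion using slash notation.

F#m/C#

Second inversion of F# minor has the fifth (C#) in the bass. As a slash chord: F#m/C#.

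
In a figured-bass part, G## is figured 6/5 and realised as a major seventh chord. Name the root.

The figures 6/5 mean the third of the chord is in the bass. If G## is the third of a major seventh chord, the root is E# (chord tones E#–G##–B#–D##).

E#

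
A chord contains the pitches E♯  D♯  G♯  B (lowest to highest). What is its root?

E#, D#, G#, B are the tones of an E# half-diminished seventh chord (E#–G#–B–D#), making E# the root.

E#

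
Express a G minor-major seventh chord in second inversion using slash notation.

Gm(maj7)/D

Second inversion of G minor-major seventh has the fifth (D) in the bass. As a slash chord: Gm(maj7)/D.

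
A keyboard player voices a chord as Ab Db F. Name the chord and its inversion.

The pitch classes Ab, Db, F arrange in thirds as Db–F–Ab: a Db major triad.
With the fifth (Ab) in the bass, the chord is in second inversion (figured bass 6/4).

Db major, second inversion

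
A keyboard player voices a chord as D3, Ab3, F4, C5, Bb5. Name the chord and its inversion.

The pitch classes D, Ab, F, C, Bb arrange in thirds as Bb–D–F–Ab–C: a Bb dominant ninth chord.
D is the third of Bb dominant ninth; third in the bass means first inversion.

Bb dominant ninth, first inversion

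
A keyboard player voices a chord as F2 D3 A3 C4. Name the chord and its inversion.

The distinct note names are F, D, A, C. Stacked in thirds they read D–F–A–C, which is a minor seventh chord on D.
With the third (F) in the bass, the chord is in first inversion (figured bass 6/5).

D minor seventh, first inversion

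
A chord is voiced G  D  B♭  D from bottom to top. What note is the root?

G

Reordering G, D, Bb into stacked thirds gives G–Bb–D; the bottom of that stack, G, is the root.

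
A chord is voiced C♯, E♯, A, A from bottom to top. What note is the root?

A

C#, E#, A are the tones of an A augmented triad (A–C#–E#), making A the root.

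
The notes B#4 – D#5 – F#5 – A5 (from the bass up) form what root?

The distinct letter names are B#, D#, F#, A. Arranged as a stack of thirds they read B#–D#–F#–A, so B# is the root (a B# diminished seventh chord).

B#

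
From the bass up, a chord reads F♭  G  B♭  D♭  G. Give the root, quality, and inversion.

G diminished seventh, third inversion

Reducing to letter names: Fb, G, Bb, Db. These stack in thirds as G–Bb–Db–Fb — a G diminished seventh chord.
With the seventh (Fb) in the bass, the chord is in third inversion (figured bass 4/2).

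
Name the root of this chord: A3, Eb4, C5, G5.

A

Reordering A, Eb, C, G into stacked thirds gives A–C–Eb–G; the bottom of that stack, A, is the root.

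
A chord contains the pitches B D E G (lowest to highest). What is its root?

E

B, D, E, G are the tones of an E minor seventh chord (E–G–B–D), making E the root.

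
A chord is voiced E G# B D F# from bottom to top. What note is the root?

E

The distinct letter names are E, G#, B, D, F#. Arranged as a stack of thirds they read E–G#–B–D–F#, so E is the root (an E dominant ninth chord).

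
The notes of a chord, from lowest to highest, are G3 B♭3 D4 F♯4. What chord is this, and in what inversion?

G minor-major seventh, root position

The pitch classes G, Bb, D, F# arrange in thirds as G–Bb–D–F#: a G minor-major seventh chord.
With the root (G) in the bass, the chord is in root position (figured bass 7).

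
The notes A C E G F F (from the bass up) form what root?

F

A, C, E, G, F are the tones of an F major ninth chord (F–A–C–E–G), making F the root.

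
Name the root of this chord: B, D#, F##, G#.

G#

Reordering B, D#, F##, G# into stacked thirds gives G#–B–D#–F##; the bottom of that stack, G#, is the root.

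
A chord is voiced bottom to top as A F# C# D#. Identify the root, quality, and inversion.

The pitch classes A, F#, C#, D# arrange in thirds as D#–F#–A–C#: a D# half-diminished seventh chord.
The lowest note is A, the fifth of the chord, so this is second inversion (figured bass 4/3).

D# half-diminished seventh, second inversion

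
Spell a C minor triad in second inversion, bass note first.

Spelling C minor: C–Eb–G. In second inversion the fifth is bass, giving G, C, Eb from the bottom.

G, C, Eb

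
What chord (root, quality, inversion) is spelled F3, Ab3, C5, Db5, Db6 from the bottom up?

The distinct note names are F, Ab, C, Db. Stacked in thirds they read Db–F–Ab–C, which is a major seventh chord on Db.
With the third (F) in the bass, the chord is in first inversion (figured bass 6/5).

Db major seventh, first inversion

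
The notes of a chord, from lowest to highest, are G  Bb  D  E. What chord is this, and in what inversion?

The pitch classes G, Bb, D, E arrange in thirds as E–G–Bb–D: an E half-diminished seventh chord.
The lowest note is G, the third of the chord, so this is first inversion (figured bass 6/5).

E half-diminished seventh, first inversion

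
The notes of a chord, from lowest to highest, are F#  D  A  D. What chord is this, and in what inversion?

D major, first inversion

The pitch classes F#, D, A arrange in thirds as D–F#–A: a D major triad.
The lowest note is F#, the third of the chord, so this is first inversion (figured bass 6).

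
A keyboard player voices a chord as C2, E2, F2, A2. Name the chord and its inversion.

F major seventh, second inversion

Reducing to letter names: C, E, F, A. These stack in thirds as F–A–C–E — an F major seventh chord.
The lowest note is C, the fifth of the chord, so this is second inversion (figured bass 4/3).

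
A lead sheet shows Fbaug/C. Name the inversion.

second inversion

Fbaug/C means Fb augmented with C in the bass. C is the fifth of Fb augmented (Fb–Ab–C), so this is second inversion.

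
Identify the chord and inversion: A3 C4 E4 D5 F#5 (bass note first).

D dominant ninth, second inversion

The pitch classes A, C, E, D, F# arrange in thirds as D–F#–A–C–E: a D dominant ninth chord.
A is the fifth of D dominant ninth; fifth in the bass means second inversion.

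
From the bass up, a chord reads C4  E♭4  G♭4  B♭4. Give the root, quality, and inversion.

The distinct note names are C, Eb, Gb, Bb. Stacked in thirds they read C–Eb–Gb–Bb, which is a half-diminished seventh chord on C.
The lowest note is C, the root of the chord, so this is root position (figured bass 7).

C half-diminished seventh, root position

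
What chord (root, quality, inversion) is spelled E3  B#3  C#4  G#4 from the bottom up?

Reducing to letter names: E, B#, C#, G#. These stack in thirds as C#–E–G#–B# — a C# minor-major seventh chord.
E is the third of C# minor-major seventh; third in the bass means first inversion (figured bass 6/5).

C# minor-major seventh, first inversion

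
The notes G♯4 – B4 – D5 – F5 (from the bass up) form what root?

The distinct letter names are G#, B, D, F. Arranged as a stack of thirds they read G#–B–D–F, so G# is the root (a G# diminished seventh chord).

G#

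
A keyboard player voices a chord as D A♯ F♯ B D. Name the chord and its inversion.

Reducing to letter names: D, A#, F#, B. These stack in thirds as B–D–F#–A# — a B minor-major seventh chord.
D is the third of B minor-major seventh; third in the bass means first inversion (figured bass 6/5).

B minor-major seventh, first inversion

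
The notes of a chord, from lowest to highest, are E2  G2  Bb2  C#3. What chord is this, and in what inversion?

C# diminished seventh, first inversion

Reducing to letter names: E, G, Bb, C#. These stack in thirds as C#–E–G–Bb — a C# diminished seventh chord.
The lowest note is E, the third of the chord, so this is first inversion (figured bass 6/5).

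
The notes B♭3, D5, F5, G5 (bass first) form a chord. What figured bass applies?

The notes Bb, D, F, G stack in thirds as G–Bb–D–F — a G minor seventh chord. The bass Bb is the third, so this is first inversion: figured 6/5.

6/5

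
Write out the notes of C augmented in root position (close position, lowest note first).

C, E, G#

Spelling C augmented: C–E–G#. In root position the root is bass, giving C, E, G# from the bottom.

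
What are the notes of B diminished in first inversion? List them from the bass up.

D, F, B

B diminished is B–D–F. First inversion puts the third (D) in the bass, with the remaining tones above: D, F, B.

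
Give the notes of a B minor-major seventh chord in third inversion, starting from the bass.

A#, B, D, F#

The chord tones are B–D–F#–A#. With the seventh (A#) lowest for third inversion: A#, B, D, F#.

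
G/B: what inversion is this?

G/B means G major with B in the bass. B is the third of G major (G–B–D), so this is first inversion.

first inversion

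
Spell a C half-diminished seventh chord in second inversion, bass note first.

The chord tones are C–Eb–Gb–Bb. With the fifth (Gb) lowest for second inversion: Gb, Bb, C, Eb.

Gb, Bb, C, Eb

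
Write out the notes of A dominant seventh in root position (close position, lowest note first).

A, C#, E, G

A dominant seventh is A–C#–E–G. Root position puts the root (A) in the bass, with the remaining tones above: A, C#, E, G.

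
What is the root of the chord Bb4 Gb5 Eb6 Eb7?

Eb

Bb, Gb, Eb are the tones of an Eb minor triad (Eb–Gb–Bb), making Eb the root.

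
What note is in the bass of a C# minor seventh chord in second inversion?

G#

In second inversion the fifth is lowest. For C# minor seventh (C#–E–G#–B) that is G#.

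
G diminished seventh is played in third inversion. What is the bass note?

In third inversion the seventh is lowest. For G diminished seventh (G–Bb–Db–Fb) that is Fb.

Fb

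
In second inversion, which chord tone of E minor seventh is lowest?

B

In second inversion the fifth is lowest. For E minor seventh (E–G–B–D) that is B.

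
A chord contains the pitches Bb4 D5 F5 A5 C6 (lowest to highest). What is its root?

Bb

Reordering Bb, D, F, A, C into stacked thirds gives Bb–D–F–A–C; the bottom of that stack, Bb, is the root.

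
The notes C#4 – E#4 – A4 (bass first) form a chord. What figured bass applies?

6

The notes C#, E#, A stack in thirds as A–C#–E# — an A augmented triad. The bass C# is the third, so this is first inversion: figured 6.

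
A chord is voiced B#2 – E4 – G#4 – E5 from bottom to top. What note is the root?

E

Reordering B#, E, G# into stacked thirds gives E–G#–B#; the bottom of that stack, E, is the root.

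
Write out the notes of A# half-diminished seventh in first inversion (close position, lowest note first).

Spelling A# half-diminished seventh: A#–C#–E–G#. In first inversion the third is bass, giving C#, E, G#, A# from the bottom.

C#, E, G#, A#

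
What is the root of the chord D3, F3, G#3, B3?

G#

Reordering D, F, G#, B into stacked thirds gives G#–B–D–F; the bottom of that stack, G#, is the root.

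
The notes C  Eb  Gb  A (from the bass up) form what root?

A

Reordering C, Eb, Gb, A into stacked thirds gives A–C–Eb–Gb; the bottom of that stack, A, is the root.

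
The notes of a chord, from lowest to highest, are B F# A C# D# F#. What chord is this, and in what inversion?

The pitch classes B, F#, A, C#, D# arrange in thirds as B–D#–F#–A–C#: a B dominant ninth chord.
The lowest note is B, the root of the chord, so this is root position.

B dominant ninth, root position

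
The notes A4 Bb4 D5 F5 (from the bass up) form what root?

Bb

Reordering A, Bb, D, F into stacked thirds gives Bb–D–F–A; the bottom of that stack, Bb, is the root.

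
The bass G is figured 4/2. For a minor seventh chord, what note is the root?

The figures 4/2 mean the seventh of the chord is in the bass. If G is the seventh of a minor seventh chord, the root is A (chord tones A–C–E–G).

A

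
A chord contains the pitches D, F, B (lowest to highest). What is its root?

Reordering D, F, B into stacked thirds gives B–D–F; the bottom of that stack, B, is the root.

B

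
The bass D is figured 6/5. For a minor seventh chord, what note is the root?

The figures 6/5 mean the third of the chord is in the bass. If D is the third of a minor seventh chord, the root is B (chord tones B–D–F#–A).

B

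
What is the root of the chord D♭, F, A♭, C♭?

The distinct letter names are Db, F, Ab, Cb. Arranged as a stack of thirds they read Db–F–Ab–Cb, so Db is the root (a Db dominant seventh chord).

Db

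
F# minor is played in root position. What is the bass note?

F#

The root of F# minor (F#–A–C#) is F#; that is the bass in root position.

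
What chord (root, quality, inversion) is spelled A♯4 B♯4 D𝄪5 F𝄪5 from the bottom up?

B# dominant seventh, third inversion

Reducing to letter names: A#, B#, D##, F##. These stack in thirds as B#–D##–F##–A# — a B# dominant seventh chord.
With the seventh (A#) in the bass, the chord is in third inversion (figured bass 4/2).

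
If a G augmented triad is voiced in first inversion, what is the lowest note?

In first inversion the third is lowest. For G augmented (G–B–D#) that is B.

B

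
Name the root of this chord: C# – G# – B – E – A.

A

The distinct letter names are C#, G#, B, E, A. Arranged as a stack of thirds they read A–C#–E–G#–B, so A is the root (an A major ninth chord).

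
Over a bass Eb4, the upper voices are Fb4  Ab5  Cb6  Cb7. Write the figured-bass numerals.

4/2

The notes Eb, Fb, Ab, Cb stack in thirds as Fb–Ab–Cb–Eb — an Fb major seventh chord. The bass Eb is the seventh, so this is third inversion: figured 4/2.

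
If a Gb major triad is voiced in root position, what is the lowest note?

Gb

The root of Gb major (Gb–Bb–Db) is Gb; that is the bass in root position.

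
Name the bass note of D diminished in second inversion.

The fifth of D diminished (D–F–Ab) is Ab; that is the bass in second inversion.

Ab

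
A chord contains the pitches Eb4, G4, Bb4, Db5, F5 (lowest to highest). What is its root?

Eb

Eb, G, Bb, Db, F are the tones of an Eb dominant ninth chord (Eb–G–Bb–Db–F), making Eb the root.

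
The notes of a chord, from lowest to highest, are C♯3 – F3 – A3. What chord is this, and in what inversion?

The pitch classes C#, F, A arrange in thirds as F–A–C#: an F augmented triad.
The lowest note is C#, the fifth of the chord, so this is second inversion (figured bass 6/4).

F augmented, second inversion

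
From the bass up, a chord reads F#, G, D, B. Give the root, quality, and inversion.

Reducing to letter names: F#, G, D, B. These stack in thirds as G–B–D–F# — a G major seventh chord.
F# is the seventh of G major seventh; seventh in the bass means third inversion (figured bass 4/2).

G major seventh, third inversion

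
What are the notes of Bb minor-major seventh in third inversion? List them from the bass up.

Spelling Bb minor-major seventh: Bb–Db–F–A. In third inversion the seventh is bass, giving A, Bb, Db, F from the bottom.

A, Bb, Db, F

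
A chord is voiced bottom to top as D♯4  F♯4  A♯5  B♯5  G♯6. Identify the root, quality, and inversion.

The pitch classes D#, F#, A#, B#, G# arrange in thirds as G#–B#–D#–F#–A#: a G# dominant ninth chord.
D# is the fifth of G# dominant ninth; fifth in the bass means second inversion.

G# dominant ninth, second inversion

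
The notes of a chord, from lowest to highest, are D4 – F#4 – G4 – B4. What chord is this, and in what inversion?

G major seventh, second inversion

Reducing to letter names: D, F#, G, B. These stack in thirds as G–B–D–F# — a G major seventh chord.
D is the fifth of G major seventh; fifth in the bass means second inversion (figured bass 4/3).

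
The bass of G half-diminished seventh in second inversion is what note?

Db

In second inversion the fifth is lowest. For G half-diminished seventh (G–Bb–Db–F) that is Db.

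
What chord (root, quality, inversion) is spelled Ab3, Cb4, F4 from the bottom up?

F diminished, first inversion

Reducing to letter names: Ab, Cb, F. These stack in thirds as F–Ab–Cb — an F diminished triad.
The lowest note is Ab, the third of the chord, so this is first inversion (figured bass 6).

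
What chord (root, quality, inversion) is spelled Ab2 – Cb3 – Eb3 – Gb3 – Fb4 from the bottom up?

Fb major ninth, first inversion

The pitch classes Ab, Cb, Eb, Gb, Fb arrange in thirds as Fb–Ab–Cb–Eb–Gb: an Fb major ninth chord.
With the third (Ab) in the bass, the chord is in first inversion.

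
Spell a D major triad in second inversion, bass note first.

Spelling D major: D–F#–A. In second inversion the fifth is bass, giving A, D, F# from the bottom.

A, D, F#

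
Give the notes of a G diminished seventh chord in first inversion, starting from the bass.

G diminished seventh is G–Bb–Db–Fb. First inversion puts the third (Bb) in the bass, with the remaining tones above: Bb, Db, Fb, G.

Bb, Db, Fb, G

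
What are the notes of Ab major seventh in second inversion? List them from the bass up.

Spelling Ab major seventh: Ab–C–Eb–G. In second inversion the fifth is bass, giving Eb, G, Ab, C from the bottom.

Eb, G, Ab, C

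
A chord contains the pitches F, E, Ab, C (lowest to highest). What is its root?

The distinct letter names are F, E, Ab, C. Arranged as a stack of thirds they read F–Ab–C–E, so F is the root (an F minor-major seventh chord).

F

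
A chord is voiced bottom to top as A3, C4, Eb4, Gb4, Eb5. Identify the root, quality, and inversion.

The pitch classes A, C, Eb, Gb arrange in thirds as A–C–Eb–Gb: an A diminished seventh chord.
With the root (A) in the bass, the chord is in root position (figured bass 7).

A diminished seventh, root position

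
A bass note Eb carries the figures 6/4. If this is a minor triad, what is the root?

The figures 6/4 mean the fifth of the chord is in the bass. If Eb is the fifth of a minor triad, the root is Ab (chord tones Ab–Cb–Eb).

Ab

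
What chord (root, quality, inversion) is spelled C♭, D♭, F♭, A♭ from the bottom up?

The pitch classes Cb, Db, Fb, Ab arrange in thirds as Db–Fb–Ab–Cb: a Db minor seventh chord.
The lowest note is Cb, the seventh of the chord, so this is third inversion (figured bass 4/2).

Db minor seventh, third inversion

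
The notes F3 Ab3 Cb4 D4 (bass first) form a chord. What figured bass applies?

The notes F, Ab, Cb, D stack in thirds as D–F–Ab–Cb — a D diminished seventh chord. The bass F is the third, so this is first inversion: figured 6/5.

6/5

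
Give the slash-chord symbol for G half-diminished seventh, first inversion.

First inversion of G half-diminished seventh has the third (Bb) in the bass. As a slash chord: Gø7/Bb.

Gø7/Bb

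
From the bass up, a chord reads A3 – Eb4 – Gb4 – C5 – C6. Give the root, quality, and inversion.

Reducing to letter names: A, Eb, Gb, C. These stack in thirds as A–C–Eb–Gb — an A diminished seventh chord.
The lowest note is A, the root of the chord, so this is root position (figured bass 7).

A diminished seventh, root position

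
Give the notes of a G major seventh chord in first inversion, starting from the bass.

The chord tones are G–B–D–F#. With the third (B) lowest for first inversion: B, D, F#, G.

B, D, F#, G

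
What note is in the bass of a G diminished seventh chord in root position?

G

In root position the root is lowest. For G diminished seventh (G–Bb–Db–Fb) that is G.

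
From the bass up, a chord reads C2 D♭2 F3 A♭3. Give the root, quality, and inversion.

Db major seventh, third inversion

The pitch classes C, Db, F, Ab arrange in thirds as Db–F–Ab–C: a Db major seventh chord.
The lowest note is C, the seventh of the chord, so this is third inversion (figured bass 4/2).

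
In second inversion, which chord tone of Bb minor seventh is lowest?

F

In second inversion the fifth is lowest. For Bb minor seventh (Bb–Db–F–Ab) that is F.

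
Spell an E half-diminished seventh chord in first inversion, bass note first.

G, Bb, D, E

Spelling E half-diminished seventh: E–G–Bb–D. In first inversion the third is bass, giving G, Bb, D, E from the bottom.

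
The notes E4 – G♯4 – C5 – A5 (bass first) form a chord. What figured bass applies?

The notes E, G#, C, A stack in thirds as A–C–E–G# — an A minor-major seventh chord. The bass E is the fifth, so this is second inversion: figured 4/3.

4/3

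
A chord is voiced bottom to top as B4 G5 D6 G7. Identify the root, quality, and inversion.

Reducing to letter names: B, G, D. These stack in thirds as G–B–D — a G major triad.
The lowest note is B, the third of the chord, so this is first inversion (figured bass 6).

G major, first inversion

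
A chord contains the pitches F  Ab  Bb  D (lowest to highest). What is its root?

The distinct letter names are F, Ab, Bb, D. Arranged as a stack of thirds they read Bb–D–F–Ab, so Bb is the root (a Bb dominant seventh chord).

Bb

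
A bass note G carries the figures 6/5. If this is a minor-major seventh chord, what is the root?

The figures 6/5 mean the third of the chord is in the bass. If G is the third of a minor-major seventh chord, the root is E (chord tones E–G–B–D#).

E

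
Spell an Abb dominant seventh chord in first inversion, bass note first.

Cb, Ebb, Gbb, Abb

Abb dominant seventh is Abb–Cb–Ebb–Gbb. First inversion puts the third (Cb) in the bass, with the remaining tones above: Cb, Ebb, Gbb, Abb.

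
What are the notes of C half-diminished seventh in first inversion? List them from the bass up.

Spelling C half-diminished seventh: C–Eb–Gb–Bb. In first inversion the third is bass, giving Eb, Gb, Bb, C from the bottom.

Eb, Gb, Bb, C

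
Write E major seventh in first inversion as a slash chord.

Emaj7/G#

First inversion of E major seventh has the third (G#) in the bass. As a slash chord: Emaj7/G#.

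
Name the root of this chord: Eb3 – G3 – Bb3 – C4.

The distinct letter names are Eb, G, Bb, C. Arranged as a stack of thirds they read C–Eb–G–Bb, so C is the root (a C minor seventh chord).

C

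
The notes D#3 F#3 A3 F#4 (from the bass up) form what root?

The distinct letter names are D#, F#, A. Arranged as a stack of thirds they read D#–F#–A, so D# is the root (a D# diminished triad).

D#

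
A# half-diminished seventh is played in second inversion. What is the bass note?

The fifth of A# half-diminished seventh (A#–C#–E–G#) is E; that is the bass in second inversion.

E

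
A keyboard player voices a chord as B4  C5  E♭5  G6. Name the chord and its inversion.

C minor-major seventh, third inversion

The pitch classes B, C, Eb, G arrange in thirds as C–Eb–G–B: a C minor-major seventh chord.
The lowest note is B, the seventh of the chord, so this is third inversion (figured bass 4/2).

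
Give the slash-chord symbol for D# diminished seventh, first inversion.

First inversion of D# diminished seventh has the third (F#) in the bass. As a slash chord: D#dim7/F#.

D#dim7/F#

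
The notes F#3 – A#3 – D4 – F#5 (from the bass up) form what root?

The distinct letter names are F#, A#, D. Arranged as a stack of thirds they read D–F#–A#, so D is the root (a D augmented triad).

D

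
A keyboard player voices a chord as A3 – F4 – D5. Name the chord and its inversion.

The pitch classes A, F, D arrange in thirds as D–F–A: a D minor triad.
A is the fifth of D minor; fifth in the bass means second inversion (figured bass 6/4).

D minor, second inversion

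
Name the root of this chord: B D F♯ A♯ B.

Reordering B, D, F#, A# into stacked thirds gives B–D–F#–A#; the bottom of that stack, B, is the root.

B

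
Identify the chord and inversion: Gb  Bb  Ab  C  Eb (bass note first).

The distinct note names are Gb, Bb, Ab, C, Eb. Stacked in thirds they read Ab–C–Eb–Gb–Bb, which is a dominant ninth chord on Ab.
With the seventh (Gb) in the bass, the chord is in third inversion.

Ab dominant ninth, third inversion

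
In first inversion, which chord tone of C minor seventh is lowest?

The third of C minor seventh (C–Eb–G–Bb) is Eb; that is the bass in first inversion.

Eb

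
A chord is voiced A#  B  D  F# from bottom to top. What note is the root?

B

A#, B, D, F# are the tones of a B minor-major seventh chord (B–D–F#–A#), making B the root.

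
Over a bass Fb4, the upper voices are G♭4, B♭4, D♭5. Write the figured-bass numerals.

The notes Fb, Gb, Bb, Db stack in thirds as Gb–Bb–Db–Fb — a Gb dominant seventh chord. The bass Fb is the seventh, so this is third inversion: figured 4/2.

4/2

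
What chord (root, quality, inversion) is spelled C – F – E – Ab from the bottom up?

The pitch classes C, F, E, Ab arrange in thirds as F–Ab–C–E: an F minor-major seventh chord.
C is the fifth of F minor-major seventh; fifth in the bass means second inversion (figured bass 4/3).

F minor-major seventh, second inversion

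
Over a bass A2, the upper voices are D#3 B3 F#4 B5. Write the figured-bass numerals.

The notes A, D#, B, F# stack in thirds as B–D#–F#–A — a B dominant seventh chord. The bass A is the seventh, so this is third inversion: figured 4/2.

4/2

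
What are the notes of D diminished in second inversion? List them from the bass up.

Spelling D diminished: D–F–Ab. In second inversion the fifth is bass, giving Ab, D, F from the bottom.

Ab, D, F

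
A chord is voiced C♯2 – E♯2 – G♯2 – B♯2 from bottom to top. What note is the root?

C#, E#, G#, B# are the tones of a C# major seventh chord (C#–E#–G#–B#), making C# the root.

C#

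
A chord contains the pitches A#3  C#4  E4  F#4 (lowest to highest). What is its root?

The distinct letter names are A#, C#, E, F#. Arranged as a stack of thirds they read F#–A#–C#–E, so F# is the root (an F# dominant seventh chord).

F#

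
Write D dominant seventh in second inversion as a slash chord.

Second inversion of D dominant seventh has the fifth (A) in the bass. As a slash chord: D7/A.

D7/A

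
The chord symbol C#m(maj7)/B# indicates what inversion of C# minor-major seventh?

C#m(maj7)/B# means C# minor-major seventh with B# in the bass. B# is the seventh of C# minor-major seventh (C#–E–G#–B#), so this is third inversion.

third inversion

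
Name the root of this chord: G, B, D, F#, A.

G

Reordering G, B, D, F#, A into stacked thirds gives G–B–D–F#–A; the bottom of that stack, G, is the root.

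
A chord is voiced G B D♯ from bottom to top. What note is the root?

G

The distinct letter names are G, B, D#. Arranged as a stack of thirds they read G–B–D#, so G is the root (a G augmented triad).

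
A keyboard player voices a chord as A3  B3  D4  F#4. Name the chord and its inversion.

B minor seventh, third inversion

Reducing to letter names: A, B, D, F#. These stack in thirds as B–D–F#–A — a B minor seventh chord.
The lowest note is A, the seventh of the chord, so this is third inversion (figured bass 4/2).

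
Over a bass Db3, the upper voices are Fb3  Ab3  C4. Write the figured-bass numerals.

The notes Db, Fb, Ab, C stack in thirds as Db–Fb–Ab–C — a Db minor-major seventh chord. The bass Db is the root, so this is root position: figured 7.

7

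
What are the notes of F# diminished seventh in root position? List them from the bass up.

F#, A, C, Eb

Spelling F# diminished seventh: F#–A–C–Eb. In root position the root is bass, giving F#, A, C, Eb from the bottom.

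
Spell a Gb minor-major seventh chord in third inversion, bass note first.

F, Gb, Bbb, Db

Gb minor-major seventh is Gb–Bbb–Db–F. Third inversion puts the seventh (F) in the bass, with the remaining tones above: F, Gb, Bbb, Db.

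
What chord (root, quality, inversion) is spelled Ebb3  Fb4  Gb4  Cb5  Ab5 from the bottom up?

Fb dominant ninth, third inversion

The pitch classes Ebb, Fb, Gb, Cb, Ab arrange in thirds as Fb–Ab–Cb–Ebb–Gb: an Fb dominant ninth chord.
The lowest note is Ebb, the seventh of the chord, so this is third inversion.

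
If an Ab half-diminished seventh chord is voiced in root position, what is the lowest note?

In root position the root is lowest. For Ab half-diminished seventh (Ab–Cb–Ebb–Gb) that is Ab.

Ab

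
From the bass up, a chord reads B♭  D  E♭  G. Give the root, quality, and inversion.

The distinct note names are Bb, D, Eb, G. Stacked in thirds they read Eb–G–Bb–D, which is a major seventh chord on Eb.
Bb is the fifth of Eb major seventh; fifth in the bass means second inversion (figured bass 4/3).

Eb major seventh, second inversion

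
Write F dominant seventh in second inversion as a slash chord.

F7/C

Second inversion of F dominant seventh has the fifth (C) in the bass. As a slash chord: F7/C.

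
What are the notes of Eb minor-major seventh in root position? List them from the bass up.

Eb, Gb, Bb, D

Spelling Eb minor-major seventh: Eb–Gb–Bb–D. In root position the root is bass, giving Eb, Gb, Bb, D from the bottom.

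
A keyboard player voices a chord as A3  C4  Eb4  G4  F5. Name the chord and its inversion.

Reducing to letter names: A, C, Eb, G, F. These stack in thirds as F–A–C–Eb–G — an F dominant ninth chord.
With the third (A) in the bass, the chord is in first inversion.

F dominant ninth, first inversion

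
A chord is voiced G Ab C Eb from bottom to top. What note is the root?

Ab

The distinct letter names are G, Ab, C, Eb. Arranged as a stack of thirds they read Ab–C–Eb–G, so Ab is the root (an Ab major seventh chord).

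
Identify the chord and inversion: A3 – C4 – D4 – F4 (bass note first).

D minor seventh, second inversion

The pitch classes A, C, D, F arrange in thirds as D–F–A–C: a D minor seventh chord.
With the fifth (A) in the bass, the chord is in second inversion (figured bass 4/3).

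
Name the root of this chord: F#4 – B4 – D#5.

F#, B, D# are the tones of a B major triad (B–D#–F#), making B the root.

B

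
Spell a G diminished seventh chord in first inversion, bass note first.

G diminished seventh is G–Bb–Db–Fb. First inversion puts the third (Bb) in the bass, with the remaining tones above: Bb, Db, Fb, G.

Bb, Db, Fb, G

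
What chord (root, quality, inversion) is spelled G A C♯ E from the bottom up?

A dominant seventh, third inversion

The pitch classes G, A, C#, E arrange in thirds as A–C#–E–G: an A dominant seventh chord.
The lowest note is G, the seventh of the chord, so this is third inversion (figured bass 4/2).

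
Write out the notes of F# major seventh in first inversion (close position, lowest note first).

A#, C#, E#, F#

Spelling F# major seventh: F#–A#–C#–E#. In first inversion the third is bass, giving A#, C#, E#, F# from the bottom.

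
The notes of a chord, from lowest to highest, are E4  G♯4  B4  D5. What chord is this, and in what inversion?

Reducing to letter names: E, G#, B, D. These stack in thirds as E–G#–B–D — an E dominant seventh chord.
E is the root of E dominant seventh; root in the bass means root position (figured bass 7).

E dominant seventh, root position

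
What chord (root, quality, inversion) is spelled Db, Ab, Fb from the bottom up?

The pitch classes Db, Ab, Fb arrange in thirds as Db–Fb–Ab: a Db minor triad.
The lowest note is Db, the root of the chord, so this is root position (figured bass 5/3).

Db minor, root position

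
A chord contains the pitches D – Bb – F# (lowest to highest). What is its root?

Reordering D, Bb, F# into stacked thirds gives Bb–D–F#; the bottom of that stack, Bb, is the root.

Bb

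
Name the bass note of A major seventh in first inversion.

In first inversion the third is lowest. For A major seventh (A–C#–E–G#) that is C#.

C#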